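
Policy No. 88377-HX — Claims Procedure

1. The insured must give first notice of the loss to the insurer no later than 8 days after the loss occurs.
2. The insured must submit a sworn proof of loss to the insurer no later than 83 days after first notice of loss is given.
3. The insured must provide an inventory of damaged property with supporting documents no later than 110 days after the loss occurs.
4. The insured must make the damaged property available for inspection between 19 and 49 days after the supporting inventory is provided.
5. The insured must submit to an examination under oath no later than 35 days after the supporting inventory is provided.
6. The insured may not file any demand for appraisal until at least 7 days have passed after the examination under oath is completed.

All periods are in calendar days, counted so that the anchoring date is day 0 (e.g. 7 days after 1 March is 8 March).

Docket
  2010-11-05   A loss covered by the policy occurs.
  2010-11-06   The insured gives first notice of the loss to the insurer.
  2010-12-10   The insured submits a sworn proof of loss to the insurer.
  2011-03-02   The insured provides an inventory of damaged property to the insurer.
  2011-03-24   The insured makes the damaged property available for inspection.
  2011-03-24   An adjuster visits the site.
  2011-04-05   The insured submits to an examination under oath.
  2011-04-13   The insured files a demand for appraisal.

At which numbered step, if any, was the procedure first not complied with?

Step 1: 8 days after 2010-11-05 (when the loss occurs) is 2010-11-13; done 2010-11-06 — timely.
Step 2: 83 days after 2010-11-06 (when first notice of loss is given) is 2011-01-28; 2010-12-10 is within that limit.
Step 3: 110 days after 2010-11-05 (when the loss occurs) is 2011-02-23; not done until 2011-03-02, 7 days after the deadline.
Later steps need not be reached.

Step 3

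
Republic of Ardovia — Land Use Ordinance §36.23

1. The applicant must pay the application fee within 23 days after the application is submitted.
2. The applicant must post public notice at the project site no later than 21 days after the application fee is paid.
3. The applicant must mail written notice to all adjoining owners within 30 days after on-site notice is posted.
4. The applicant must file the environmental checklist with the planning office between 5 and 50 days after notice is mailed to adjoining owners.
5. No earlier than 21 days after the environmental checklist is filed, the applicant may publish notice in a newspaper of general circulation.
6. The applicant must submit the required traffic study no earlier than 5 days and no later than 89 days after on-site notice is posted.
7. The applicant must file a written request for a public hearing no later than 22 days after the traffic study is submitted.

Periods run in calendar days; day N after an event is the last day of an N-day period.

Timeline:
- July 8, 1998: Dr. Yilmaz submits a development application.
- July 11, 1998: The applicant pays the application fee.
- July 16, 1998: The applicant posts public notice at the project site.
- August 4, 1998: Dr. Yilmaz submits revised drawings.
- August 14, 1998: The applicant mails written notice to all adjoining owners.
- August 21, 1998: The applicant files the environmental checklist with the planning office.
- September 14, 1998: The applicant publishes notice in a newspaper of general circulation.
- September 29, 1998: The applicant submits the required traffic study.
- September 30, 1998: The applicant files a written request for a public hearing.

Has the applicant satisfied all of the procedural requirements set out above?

Step 1 — counting 23 days from July 8, 1998 (when the application is submitted) gives a deadline of July 31, 1998; July 11, 1998 is within that limit.
Step 2 — counting 21 days from July 11, 1998 (when the application fee is paid) gives a deadline of August 1, 1998; completed July 16, 1998, before the deadline.
Step 3 — counting 30 days from July 16, 1998 (when on-site notice is posted) gives a deadline of August 15, 1998; August 14, 1998 is within that limit.
Step 4 — 5 and 50 days from August 14, 1998 (when notice is mailed to adjoining owners) are August 19, 1998 and October 3, 1998 respectively; done August 21, 1998 — within the window.
Step 5 — must wait 21 days from August 21, 1998 (when the environmental checklist is filed), so not before September 11, 1998; September 14, 1998 is on or after that date.
Step 6 — 5 and 89 days from July 16, 1998 (when on-site notice is posted) are July 21, 1998 and October 13, 1998 respectively; done September 29, 1998, which is between those dates.
Step 7 — counting 22 days from September 29, 1998 (when the traffic study is submitted) gives a deadline of October 21, 1998; done September 30, 1998 — timely.

Yes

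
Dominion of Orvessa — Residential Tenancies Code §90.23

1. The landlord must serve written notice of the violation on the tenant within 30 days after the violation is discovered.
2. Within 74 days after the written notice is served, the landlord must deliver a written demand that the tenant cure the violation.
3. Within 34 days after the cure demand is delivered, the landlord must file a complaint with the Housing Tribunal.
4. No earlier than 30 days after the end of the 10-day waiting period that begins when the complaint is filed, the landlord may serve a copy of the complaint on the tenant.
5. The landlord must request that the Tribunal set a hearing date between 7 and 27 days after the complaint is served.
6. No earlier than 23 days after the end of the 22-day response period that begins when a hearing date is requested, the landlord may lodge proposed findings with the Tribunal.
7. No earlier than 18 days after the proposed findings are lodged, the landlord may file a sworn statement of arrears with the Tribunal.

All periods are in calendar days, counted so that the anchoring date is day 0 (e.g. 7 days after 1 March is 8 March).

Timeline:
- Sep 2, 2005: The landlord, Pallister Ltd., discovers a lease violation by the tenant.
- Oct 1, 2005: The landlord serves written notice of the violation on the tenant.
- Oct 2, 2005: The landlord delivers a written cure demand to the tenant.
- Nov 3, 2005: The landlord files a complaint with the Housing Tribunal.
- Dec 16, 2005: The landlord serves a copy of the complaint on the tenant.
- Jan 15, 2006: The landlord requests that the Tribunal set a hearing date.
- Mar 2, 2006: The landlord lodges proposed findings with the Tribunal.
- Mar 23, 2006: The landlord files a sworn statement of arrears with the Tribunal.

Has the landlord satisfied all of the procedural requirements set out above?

No

(1) due by Sep 2, 2005 + 30 days = Oct 2, 2005; done Oct 1, 2005 — timely.
(2) due by Oct 1, 2005 + 74 days = Dec 14, 2005; completed Oct 2, 2005, before the deadline.
(3) due by Oct 2, 2005 + 34 days = Nov 5, 2005; done Nov 3, 2005 — timely.
(4) permitted from Nov 13, 2005 + 30 days = Dec 13, 2005 onward; done Dec 16, 2005, after the minimum wait.
(5) the permitted window runs from Dec 16, 2005 + 7 = Dec 23, 2005 to Dec 16, 2005 + 27 = Jan 12, 2006; Jan 15, 2006 is 3 days past the end of the window.
That is the first point of non-compliance.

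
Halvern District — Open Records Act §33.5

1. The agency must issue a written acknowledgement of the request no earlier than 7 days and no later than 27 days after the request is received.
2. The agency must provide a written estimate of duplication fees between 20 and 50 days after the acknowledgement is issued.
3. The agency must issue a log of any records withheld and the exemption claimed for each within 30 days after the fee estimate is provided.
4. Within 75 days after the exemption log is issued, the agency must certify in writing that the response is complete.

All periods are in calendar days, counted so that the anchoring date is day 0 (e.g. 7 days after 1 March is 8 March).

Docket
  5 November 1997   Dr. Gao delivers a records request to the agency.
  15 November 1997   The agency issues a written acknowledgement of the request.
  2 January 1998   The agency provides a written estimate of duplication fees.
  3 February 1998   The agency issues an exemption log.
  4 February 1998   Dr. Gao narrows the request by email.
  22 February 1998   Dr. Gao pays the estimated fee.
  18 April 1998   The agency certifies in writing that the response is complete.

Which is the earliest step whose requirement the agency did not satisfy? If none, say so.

Step 1: the window is 7–27 days after 5 November 1997 (when the request is received), so 12 November 1997 through 2 December 1997; done 15 November 1997 — within the window.
Step 2: the window is 20–50 days after 15 November 1997 (when the acknowledgement is issued), so 5 December 1997 through 4 January 1998; 2 January 1998 falls inside that range.
Step 3: 30 days after 2 January 1998 (when the fee estimate is provided) is 1 February 1998; done 3 February 1998 — 2 days late.
Later steps need not be reached.

Step 3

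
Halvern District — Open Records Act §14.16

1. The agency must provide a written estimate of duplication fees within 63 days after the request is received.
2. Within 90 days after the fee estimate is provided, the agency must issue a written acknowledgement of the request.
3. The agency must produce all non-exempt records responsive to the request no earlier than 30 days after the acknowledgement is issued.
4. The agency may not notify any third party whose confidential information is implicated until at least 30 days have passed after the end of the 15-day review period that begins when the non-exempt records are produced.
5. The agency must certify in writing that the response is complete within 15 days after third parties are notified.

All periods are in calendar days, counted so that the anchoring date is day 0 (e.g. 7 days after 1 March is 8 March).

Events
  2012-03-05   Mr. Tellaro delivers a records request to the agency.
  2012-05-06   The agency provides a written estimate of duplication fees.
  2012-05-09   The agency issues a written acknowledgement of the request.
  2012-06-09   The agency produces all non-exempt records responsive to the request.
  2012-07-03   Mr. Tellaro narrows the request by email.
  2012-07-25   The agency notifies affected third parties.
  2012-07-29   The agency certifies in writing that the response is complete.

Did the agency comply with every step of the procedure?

Yes

(1) due by 2012-03-05 + 63 days = 2012-05-07; completed 2012-05-06, before the deadline.
(2) due by 2012-05-06 + 90 days = 2012-08-04; 2012-05-09 is within that limit.
(3) permitted from 2012-05-09 + 30 days = 2012-06-08 onward; done 2012-06-09, after the minimum wait.
(4) permitted from 2012-06-24 + 30 days = 2012-07-24 onward; done 2012-07-25, after the minimum wait.
(5) due by 2012-07-25 + 15 days = 2012-08-09; 2012-07-29 is within that limit.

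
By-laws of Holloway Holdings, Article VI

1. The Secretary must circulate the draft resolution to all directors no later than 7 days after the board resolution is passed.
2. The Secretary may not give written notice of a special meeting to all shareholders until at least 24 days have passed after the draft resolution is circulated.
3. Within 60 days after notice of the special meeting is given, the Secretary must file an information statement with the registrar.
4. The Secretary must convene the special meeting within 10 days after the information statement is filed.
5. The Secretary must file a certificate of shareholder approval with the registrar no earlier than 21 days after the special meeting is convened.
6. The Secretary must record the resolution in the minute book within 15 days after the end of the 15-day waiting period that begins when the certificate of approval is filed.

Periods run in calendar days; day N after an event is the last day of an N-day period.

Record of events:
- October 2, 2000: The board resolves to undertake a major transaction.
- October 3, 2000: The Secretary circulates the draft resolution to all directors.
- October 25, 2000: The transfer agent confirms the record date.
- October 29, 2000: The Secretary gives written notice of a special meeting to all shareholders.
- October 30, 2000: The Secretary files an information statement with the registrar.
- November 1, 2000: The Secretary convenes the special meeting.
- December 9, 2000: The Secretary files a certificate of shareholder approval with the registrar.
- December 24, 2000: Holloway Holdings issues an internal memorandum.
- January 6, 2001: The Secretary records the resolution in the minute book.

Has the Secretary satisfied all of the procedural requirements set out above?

Step 1 — counting 7 days from October 2, 2000 (when the board resolution is passed) gives a deadline of October 9, 2000; completed October 3, 2000, before the deadline.
Step 2 — must wait 24 days from October 3, 2000 (when the draft resolution is circulated), so not before October 27, 2000; done October 29, 2000 — permitted.
Step 3 — counting 60 days from October 29, 2000 (when notice of the special meeting is given) gives a deadline of December 28, 2000; October 30, 2000 is within that limit.
Step 4 — counting 10 days from October 30, 2000 (when the information statement is filed) gives a deadline of November 9, 2000; November 1, 2000 is within that limit.
Step 5 — must wait 21 days from November 1, 2000 (when the special meeting is convened), so not before November 22, 2000; done December 9, 2000 — permitted.
Step 6 — counting 15 days from December 24, 2000 (end of the 15-day waiting period, which began when the certificate of approval is filed on December 9, 2000) gives a deadline of January 8, 2001; done January 6, 2001 — timely.

Yes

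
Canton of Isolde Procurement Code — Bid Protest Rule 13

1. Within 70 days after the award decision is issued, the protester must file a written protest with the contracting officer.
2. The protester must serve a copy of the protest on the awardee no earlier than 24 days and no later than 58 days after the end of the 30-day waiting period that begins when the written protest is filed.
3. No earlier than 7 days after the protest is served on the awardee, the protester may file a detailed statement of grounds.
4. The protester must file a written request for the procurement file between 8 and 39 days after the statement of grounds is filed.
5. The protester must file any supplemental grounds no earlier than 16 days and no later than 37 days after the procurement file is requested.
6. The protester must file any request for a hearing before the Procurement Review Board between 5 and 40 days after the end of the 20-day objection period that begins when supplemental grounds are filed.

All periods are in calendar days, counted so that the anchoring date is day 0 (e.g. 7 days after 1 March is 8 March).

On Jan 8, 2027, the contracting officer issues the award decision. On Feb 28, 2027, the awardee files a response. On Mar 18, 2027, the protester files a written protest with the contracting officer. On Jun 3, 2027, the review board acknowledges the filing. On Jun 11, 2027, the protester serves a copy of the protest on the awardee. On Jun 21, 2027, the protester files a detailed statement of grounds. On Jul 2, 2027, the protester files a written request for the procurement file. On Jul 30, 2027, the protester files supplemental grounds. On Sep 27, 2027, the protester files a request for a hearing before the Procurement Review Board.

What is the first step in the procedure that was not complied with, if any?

None — every step was satisfied

Step 1: 70 days after Jan 8, 2027 (when the award decision is issued) is Mar 19, 2027; done Mar 18, 2027 — timely.
Step 2: the window is 24–58 days after Apr 17, 2027 (end of the 30-day waiting period, which began when the written protest is filed on Mar 18, 2027), so May 11, 2027 through Jun 14, 2027; done Jun 11, 2027 — within the window.
Step 3: the earliest permitted date is 7 days after Jun 11, 2027 (when the protest is served on the awardee), i.e. Jun 18, 2027; done Jun 21, 2027 — permitted.
Step 4: the window is 8–39 days after Jun 21, 2027 (when the statement of grounds is filed), so Jun 29, 2027 through Jul 30, 2027; Jul 2, 2027 falls inside that range.
Step 5: the window is 16–37 days after Jul 2, 2027 (when the procurement file is requested), so Jul 18, 2027 through Aug 8, 2027; Jul 30, 2027 falls inside that range.
Step 6: the window is 5–40 days after Aug 19, 2027 (end of the 20-day objection period, which began when supplemental grounds are filed on Jul 30, 2027), so Aug 24, 2027 through Sep 28, 2027; done Sep 27, 2027 — within the window.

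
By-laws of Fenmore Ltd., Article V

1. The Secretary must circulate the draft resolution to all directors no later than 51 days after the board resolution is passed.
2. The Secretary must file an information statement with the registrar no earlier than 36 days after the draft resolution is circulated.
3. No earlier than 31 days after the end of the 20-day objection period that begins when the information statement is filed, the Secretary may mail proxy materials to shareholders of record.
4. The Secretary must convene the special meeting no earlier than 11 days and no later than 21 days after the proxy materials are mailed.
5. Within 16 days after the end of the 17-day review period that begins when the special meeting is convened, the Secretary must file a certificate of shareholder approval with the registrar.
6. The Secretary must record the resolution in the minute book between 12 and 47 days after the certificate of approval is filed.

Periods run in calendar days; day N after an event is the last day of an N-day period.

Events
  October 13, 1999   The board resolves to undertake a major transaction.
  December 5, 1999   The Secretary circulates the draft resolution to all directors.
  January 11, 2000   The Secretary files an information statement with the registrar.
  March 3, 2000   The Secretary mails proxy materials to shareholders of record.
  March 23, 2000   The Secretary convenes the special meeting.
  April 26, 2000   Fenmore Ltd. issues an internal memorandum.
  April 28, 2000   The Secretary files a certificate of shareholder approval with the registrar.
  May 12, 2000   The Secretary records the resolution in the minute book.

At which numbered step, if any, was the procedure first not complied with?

Step 1 — counting 51 days from October 13, 1999 (when the board resolution is passed) gives a deadline of December 3, 1999; not done until December 5, 1999, 2 days after the deadline.
Later steps need not be reached.

Step 1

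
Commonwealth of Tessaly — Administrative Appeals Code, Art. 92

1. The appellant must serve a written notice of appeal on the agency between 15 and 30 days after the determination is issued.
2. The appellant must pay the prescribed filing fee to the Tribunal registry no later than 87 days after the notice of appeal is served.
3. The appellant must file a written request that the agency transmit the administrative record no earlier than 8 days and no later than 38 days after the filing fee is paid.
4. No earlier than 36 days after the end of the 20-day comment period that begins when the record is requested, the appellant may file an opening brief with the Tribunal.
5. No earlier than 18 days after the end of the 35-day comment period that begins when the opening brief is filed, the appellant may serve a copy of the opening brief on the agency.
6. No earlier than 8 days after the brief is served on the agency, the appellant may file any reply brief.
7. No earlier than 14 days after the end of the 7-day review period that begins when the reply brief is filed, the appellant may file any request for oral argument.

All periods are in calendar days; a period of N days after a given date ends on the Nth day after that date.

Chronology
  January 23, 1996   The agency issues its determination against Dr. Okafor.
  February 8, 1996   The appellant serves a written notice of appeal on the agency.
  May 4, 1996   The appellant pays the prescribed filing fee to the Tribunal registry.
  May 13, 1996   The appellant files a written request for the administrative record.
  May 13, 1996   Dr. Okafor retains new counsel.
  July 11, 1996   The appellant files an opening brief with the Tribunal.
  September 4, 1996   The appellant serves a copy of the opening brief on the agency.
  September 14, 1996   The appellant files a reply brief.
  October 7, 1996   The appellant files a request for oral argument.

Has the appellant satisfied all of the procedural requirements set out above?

Yes

Step 1 — 15 and 30 days from January 23, 1996 (when the determination is issued) are February 7, 1996 and February 22, 1996 respectively; done February 8, 1996 — within the window.
Step 2 — counting 87 days from February 8, 1996 (when the notice of appeal is served) gives a deadline of May 5, 1996; May 4, 1996 is within that limit.
Step 3 — 8 and 38 days from May 4, 1996 (when the filing fee is paid) are May 12, 1996 and June 11, 1996 respectively; done May 13, 1996 — within the window.
Step 4 — must wait 36 days from June 2, 1996 (end of the 20-day comment period, which began when the record is requested on May 13, 1996), so not before July 8, 1996; July 11, 1996 is on or after that date.
Step 5 — must wait 18 days from August 15, 1996 (end of the 35-day comment period, which began when the opening brief is filed on July 11, 1996), so not before September 2, 1996; September 4, 1996 is on or after that date.
Step 6 — must wait 8 days from September 4, 1996 (when the brief is served on the agency), so not before September 12, 1996; September 14, 1996 is on or after that date.
Step 7 — must wait 14 days from September 21, 1996 (end of the 7-day review period, which began when the reply brief is filed on September 14, 1996), so not before October 5, 1996; done October 7, 1996 — permitted.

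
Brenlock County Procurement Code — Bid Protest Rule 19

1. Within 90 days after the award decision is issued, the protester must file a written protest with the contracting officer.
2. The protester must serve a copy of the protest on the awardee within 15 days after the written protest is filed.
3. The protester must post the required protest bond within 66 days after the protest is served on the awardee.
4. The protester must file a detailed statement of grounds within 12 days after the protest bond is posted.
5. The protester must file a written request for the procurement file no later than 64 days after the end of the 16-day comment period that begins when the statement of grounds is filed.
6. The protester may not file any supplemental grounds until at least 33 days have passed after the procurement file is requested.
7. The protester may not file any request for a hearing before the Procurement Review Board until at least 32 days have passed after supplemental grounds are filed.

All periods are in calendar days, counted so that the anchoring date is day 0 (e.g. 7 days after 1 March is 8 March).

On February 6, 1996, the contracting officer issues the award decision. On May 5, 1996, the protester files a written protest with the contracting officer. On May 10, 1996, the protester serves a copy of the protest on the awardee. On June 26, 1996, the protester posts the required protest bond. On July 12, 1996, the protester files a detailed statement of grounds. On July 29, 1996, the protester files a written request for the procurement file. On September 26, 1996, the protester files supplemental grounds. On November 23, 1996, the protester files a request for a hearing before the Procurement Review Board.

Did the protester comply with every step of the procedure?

(1) due by February 6, 1996 + 90 days = May 6, 1996; done May 5, 1996 — timely.
(2) due by May 5, 1996 + 15 days = May 20, 1996; completed May 10, 1996, before the deadline.
(3) due by May 10, 1996 + 66 days = July 15, 1996; completed June 26, 1996, before the deadline.
(4) due by June 26, 1996 + 12 days = July 8, 1996; not done until July 12, 1996, 4 days after the deadline.
Later steps need not be reached.

No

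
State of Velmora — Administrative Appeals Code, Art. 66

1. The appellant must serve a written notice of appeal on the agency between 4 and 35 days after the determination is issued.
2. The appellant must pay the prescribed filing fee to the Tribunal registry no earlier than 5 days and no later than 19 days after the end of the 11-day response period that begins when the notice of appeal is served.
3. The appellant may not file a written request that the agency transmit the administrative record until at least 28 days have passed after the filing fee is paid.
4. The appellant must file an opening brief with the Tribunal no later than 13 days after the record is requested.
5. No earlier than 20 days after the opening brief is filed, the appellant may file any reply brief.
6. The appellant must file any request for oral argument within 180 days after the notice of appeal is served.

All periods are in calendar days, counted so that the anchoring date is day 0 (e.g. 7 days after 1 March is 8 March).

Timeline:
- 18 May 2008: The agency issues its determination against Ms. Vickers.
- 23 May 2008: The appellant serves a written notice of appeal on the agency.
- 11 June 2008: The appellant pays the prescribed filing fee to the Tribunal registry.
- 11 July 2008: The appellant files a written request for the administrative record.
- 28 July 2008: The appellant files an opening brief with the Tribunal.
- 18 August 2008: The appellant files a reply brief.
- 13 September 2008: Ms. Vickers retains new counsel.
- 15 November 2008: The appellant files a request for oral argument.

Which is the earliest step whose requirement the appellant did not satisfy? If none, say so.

Step 1: the window is 4–35 days after 18 May 2008 (when the determination is issued), so 22 May 2008 through 22 June 2008; 23 May 2008 falls inside that range.
Step 2: the window is 5–19 days after 3 June 2008 (end of the 11-day response period, which began when the notice of appeal is served on 23 May 2008), so 8 June 2008 through 22 June 2008; done 11 June 2008, which is between those dates.
Step 3: the earliest permitted date is 28 days after 11 June 2008 (when the filing fee is paid), i.e. 9 July 2008; 11 July 2008 is on or after that date.
Step 4: 13 days after 11 July 2008 (when the record is requested) is 24 July 2008; done 28 July 2008 — 4 days late.

Step 4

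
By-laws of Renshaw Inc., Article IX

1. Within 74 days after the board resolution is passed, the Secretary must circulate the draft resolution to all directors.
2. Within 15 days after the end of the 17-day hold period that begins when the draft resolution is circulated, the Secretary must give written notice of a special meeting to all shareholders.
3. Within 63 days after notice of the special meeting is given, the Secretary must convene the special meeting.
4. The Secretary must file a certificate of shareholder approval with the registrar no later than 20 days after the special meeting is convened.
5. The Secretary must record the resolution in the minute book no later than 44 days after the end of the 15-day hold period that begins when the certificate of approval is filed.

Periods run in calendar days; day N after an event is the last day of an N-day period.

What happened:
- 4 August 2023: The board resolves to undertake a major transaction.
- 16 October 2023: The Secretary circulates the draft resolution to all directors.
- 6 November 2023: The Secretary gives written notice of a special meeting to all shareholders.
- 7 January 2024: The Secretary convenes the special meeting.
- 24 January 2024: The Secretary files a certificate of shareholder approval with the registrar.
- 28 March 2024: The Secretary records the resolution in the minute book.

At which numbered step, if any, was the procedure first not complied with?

Step 1 — counting 74 days from 4 August 2023 (when the board resolution is passed) gives a deadline of 17 October 2023; 16 October 2023 is within that limit.
Step 2 — counting 15 days from 2 November 2023 (end of the 17-day hold period, which began when the draft resolution is circulated on 16 October 2023) gives a deadline of 17 November 2023; completed 6 November 2023, before the deadline.
Step 3 — counting 63 days from 6 November 2023 (when notice of the special meeting is given) gives a deadline of 8 January 2024; done 7 January 2024 — timely.
Step 4 — counting 20 days from 7 January 2024 (when the special meeting is convened) gives a deadline of 27 January 2024; done 24 January 2024 — timely.
Step 5 — counting 44 days from 8 February 2024 (end of the 15-day hold period, which began when the certificate of approval is filed on 24 January 2024) gives a deadline of 23 March 2024; not done until 28 March 2024, 5 days after the deadline.

Step 5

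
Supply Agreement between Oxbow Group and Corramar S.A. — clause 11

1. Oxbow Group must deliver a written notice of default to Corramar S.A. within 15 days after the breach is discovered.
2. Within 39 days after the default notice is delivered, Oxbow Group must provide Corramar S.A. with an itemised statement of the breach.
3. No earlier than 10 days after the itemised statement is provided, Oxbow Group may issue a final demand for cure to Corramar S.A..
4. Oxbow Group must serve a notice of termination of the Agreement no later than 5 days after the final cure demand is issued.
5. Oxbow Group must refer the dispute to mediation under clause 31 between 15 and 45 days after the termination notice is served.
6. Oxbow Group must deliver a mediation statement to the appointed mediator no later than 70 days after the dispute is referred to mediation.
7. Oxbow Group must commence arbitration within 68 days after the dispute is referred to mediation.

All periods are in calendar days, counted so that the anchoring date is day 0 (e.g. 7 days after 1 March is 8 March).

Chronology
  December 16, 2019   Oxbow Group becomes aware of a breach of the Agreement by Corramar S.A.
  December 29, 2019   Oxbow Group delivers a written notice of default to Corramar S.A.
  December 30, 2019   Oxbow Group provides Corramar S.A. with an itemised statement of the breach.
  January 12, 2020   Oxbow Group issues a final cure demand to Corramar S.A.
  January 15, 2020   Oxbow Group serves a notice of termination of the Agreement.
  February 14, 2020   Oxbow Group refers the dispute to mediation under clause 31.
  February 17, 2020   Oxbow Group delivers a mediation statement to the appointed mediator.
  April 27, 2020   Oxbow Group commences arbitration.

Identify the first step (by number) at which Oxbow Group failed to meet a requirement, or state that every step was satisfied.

Step 7

Step 1: 15 days after December 16, 2019 (when the breach is discovered) is December 31, 2019; completed December 29, 2019, before the deadline.
Step 2: 39 days after December 29, 2019 (when the default notice is delivered) is February 6, 2020; December 30, 2019 is within that limit.
Step 3: the earliest permitted date is 10 days after December 30, 2019 (when the itemised statement is provided), i.e. January 9, 2020; done January 12, 2020, after the minimum wait.
Step 4: 5 days after January 12, 2020 (when the final cure demand is issued) is January 17, 2020; January 15, 2020 is within that limit.
Step 5: the window is 15–45 days after January 15, 2020 (when the termination notice is served), so January 30, 2020 through February 29, 2020; done February 14, 2020 — within the window.
Step 6: 70 days after February 14, 2020 (when the dispute is referred to mediation) is April 24, 2020; completed February 17, 2020, before the deadline.
Step 7: 68 days after February 14, 2020 (when the dispute is referred to mediation) is April 22, 2020; done April 27, 2020 — 5 days late.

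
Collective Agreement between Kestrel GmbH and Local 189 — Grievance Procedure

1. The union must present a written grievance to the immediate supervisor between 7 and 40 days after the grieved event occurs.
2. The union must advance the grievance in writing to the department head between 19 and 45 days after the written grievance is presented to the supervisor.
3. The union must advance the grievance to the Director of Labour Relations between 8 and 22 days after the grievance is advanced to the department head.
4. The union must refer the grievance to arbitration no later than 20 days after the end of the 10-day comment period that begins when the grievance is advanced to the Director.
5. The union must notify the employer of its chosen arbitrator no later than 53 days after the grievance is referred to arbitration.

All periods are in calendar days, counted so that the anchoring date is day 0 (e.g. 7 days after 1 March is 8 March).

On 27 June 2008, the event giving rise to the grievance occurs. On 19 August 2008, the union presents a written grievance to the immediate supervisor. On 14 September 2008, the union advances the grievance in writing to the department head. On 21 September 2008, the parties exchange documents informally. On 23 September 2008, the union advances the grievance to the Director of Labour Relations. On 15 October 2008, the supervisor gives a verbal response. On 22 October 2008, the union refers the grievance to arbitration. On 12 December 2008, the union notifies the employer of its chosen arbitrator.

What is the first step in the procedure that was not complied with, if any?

Step 1

Step 1: the window is 7–40 days after 27 June 2008 (when the grieved event occurs), so 4 July 2008 through 6 August 2008; done 19 August 2008 — 13 days after the window closed.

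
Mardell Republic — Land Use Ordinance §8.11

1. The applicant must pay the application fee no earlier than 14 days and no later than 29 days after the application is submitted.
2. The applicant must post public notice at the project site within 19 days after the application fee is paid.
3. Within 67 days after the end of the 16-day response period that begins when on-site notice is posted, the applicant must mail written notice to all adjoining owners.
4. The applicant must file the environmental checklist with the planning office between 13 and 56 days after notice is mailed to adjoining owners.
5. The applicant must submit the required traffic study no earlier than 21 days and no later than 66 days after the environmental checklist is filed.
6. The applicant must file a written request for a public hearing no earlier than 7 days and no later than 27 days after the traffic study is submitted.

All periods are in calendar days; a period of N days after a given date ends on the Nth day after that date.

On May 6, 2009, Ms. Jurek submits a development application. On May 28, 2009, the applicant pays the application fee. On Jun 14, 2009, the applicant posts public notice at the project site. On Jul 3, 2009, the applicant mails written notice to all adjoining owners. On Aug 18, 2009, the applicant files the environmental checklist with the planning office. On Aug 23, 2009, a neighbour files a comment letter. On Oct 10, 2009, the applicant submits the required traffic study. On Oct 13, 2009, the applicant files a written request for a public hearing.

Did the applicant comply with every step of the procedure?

Step 1: the window is 14–29 days after May 6, 2009 (when the application is submitted), so May 20, 2009 through Jun 4, 2009; May 28, 2009 falls inside that range.
Step 2: 19 days after May 28, 2009 (when the application fee is paid) is Jun 16, 2009; Jun 14, 2009 is within that limit.
Step 3: 67 days after Jun 30, 2009 (end of the 16-day response period, which began when on-site notice is posted on Jun 14, 2009) is Sep 5, 2009; Jul 3, 2009 is within that limit.
Step 4: the window is 13–56 days after Jul 3, 2009 (when notice is mailed to adjoining owners), so Jul 16, 2009 through Aug 28, 2009; done Aug 18, 2009, which is between those dates.
Step 5: the window is 21–66 days after Aug 18, 2009 (when the environmental checklist is filed), so Sep 8, 2009 through Oct 23, 2009; Oct 10, 2009 falls inside that range.
Step 6: the window is 7–27 days after Oct 10, 2009 (when the traffic study is submitted), so Oct 17, 2009 through Nov 6, 2009; done Oct 13, 2009 — 4 days before the window opened.
The analysis stops there.

No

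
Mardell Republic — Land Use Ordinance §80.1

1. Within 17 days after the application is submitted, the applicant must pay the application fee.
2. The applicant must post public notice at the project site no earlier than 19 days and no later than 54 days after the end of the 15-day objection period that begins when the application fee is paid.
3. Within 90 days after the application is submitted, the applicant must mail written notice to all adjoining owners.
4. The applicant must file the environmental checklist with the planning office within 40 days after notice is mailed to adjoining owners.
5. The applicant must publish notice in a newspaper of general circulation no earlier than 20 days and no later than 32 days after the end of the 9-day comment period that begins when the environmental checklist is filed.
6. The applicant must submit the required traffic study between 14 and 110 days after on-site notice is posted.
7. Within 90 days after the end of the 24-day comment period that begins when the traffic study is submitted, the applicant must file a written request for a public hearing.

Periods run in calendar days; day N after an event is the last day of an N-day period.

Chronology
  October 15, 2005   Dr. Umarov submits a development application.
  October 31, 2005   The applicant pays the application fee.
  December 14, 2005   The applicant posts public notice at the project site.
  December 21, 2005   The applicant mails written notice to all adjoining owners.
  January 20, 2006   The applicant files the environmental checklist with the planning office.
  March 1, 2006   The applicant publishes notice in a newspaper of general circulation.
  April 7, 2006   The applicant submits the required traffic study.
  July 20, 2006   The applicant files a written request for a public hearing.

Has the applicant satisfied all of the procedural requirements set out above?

(1) due by October 15, 2005 + 17 days = November 1, 2005; done October 31, 2005 — timely.
(2) the permitted window runs from November 15, 2005 + 19 = December 4, 2005 to November 15, 2005 + 54 = January 8, 2006; done December 14, 2005, which is between those dates.
(3) due by October 15, 2005 + 90 days = January 13, 2006; done December 21, 2005 — timely.
(4) due by December 21, 2005 + 40 days = January 30, 2006; January 20, 2006 is within that limit.
(5) the permitted window runs from January 29, 2006 + 20 = February 18, 2006 to January 29, 2006 + 32 = March 2, 2006; March 1, 2006 falls inside that range.
(6) the permitted window runs from December 14, 2005 + 14 = December 28, 2005 to December 14, 2005 + 110 = April 3, 2006; done April 7, 2006 — 4 days after the window closed.
That is the first point of non-compliance.

No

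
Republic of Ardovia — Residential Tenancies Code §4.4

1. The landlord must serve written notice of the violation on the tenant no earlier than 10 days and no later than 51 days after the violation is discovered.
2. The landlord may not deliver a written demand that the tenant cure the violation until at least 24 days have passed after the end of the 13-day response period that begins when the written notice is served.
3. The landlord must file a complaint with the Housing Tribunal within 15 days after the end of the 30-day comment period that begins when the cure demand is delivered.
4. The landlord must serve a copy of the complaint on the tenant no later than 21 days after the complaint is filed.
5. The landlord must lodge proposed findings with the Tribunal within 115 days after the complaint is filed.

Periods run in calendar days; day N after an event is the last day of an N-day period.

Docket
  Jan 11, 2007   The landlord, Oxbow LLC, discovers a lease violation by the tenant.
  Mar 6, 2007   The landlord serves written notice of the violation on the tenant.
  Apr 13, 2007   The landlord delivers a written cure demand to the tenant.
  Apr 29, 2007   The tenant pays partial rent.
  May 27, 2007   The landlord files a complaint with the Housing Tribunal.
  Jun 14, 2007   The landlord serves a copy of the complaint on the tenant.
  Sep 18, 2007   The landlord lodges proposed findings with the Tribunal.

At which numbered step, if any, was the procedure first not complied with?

Step 1: the window is 10–51 days after Jan 11, 2007 (when the violation is discovered), so Jan 21, 2007 through Mar 3, 2007; done Mar 6, 2007 — 3 days after the window closed.
No need to go further; step 1 was not satisfied.

Step 1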